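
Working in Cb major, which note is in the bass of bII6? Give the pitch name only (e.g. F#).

Fb

bII in Cb major has root Dbb; the chord is Dbb-Fb-Abb.
The figure 6 means first inversion — the third is in the bass.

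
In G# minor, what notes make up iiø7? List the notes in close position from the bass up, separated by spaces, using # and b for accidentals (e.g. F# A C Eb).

In G# minor, the supertonic is A#, and the diatonic chord built there is a half-diminished seventh chord.
That chord is spelled A#-C#-E-G#.

A# C# E G#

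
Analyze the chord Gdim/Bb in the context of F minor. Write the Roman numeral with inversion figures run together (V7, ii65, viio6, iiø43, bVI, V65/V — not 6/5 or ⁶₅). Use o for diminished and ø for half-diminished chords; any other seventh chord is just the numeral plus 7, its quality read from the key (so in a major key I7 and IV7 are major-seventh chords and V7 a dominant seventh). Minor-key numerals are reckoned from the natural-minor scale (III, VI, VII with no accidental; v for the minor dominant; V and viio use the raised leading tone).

iio6

Stacked in thirds the chord is G-Bb-Db: a diminished triad on G.
In F minor, G is the supertonic; the diatonic diminished triad there is iio.
With Bb in the bass the chord is in first inversion, so the figured bass is 6.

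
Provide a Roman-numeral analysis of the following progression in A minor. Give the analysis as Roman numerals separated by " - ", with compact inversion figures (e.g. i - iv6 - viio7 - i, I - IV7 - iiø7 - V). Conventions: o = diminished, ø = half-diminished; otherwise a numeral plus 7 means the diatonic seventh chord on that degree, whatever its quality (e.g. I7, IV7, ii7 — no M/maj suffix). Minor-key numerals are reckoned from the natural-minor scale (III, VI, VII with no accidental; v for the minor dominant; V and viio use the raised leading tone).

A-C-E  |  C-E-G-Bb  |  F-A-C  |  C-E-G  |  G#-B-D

i - V7/VI - VI - III - viio

A-C-E: root A is the tonic; minor triad there is i.
C-E-G-Bb: chromatic; C is V of VI, so V7/VI.
F-A-C: root F is the submediant; major triad there is VI.
C-E-G has root C, degree 3 in A minor, so III.
G#-B-D: diminished triad on G# = scale degree 7 → viio.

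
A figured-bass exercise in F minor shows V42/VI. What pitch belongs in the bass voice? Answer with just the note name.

Gb

The applied chord V42/VI is rooted on Ab: Ab-C-Eb-Gb.
The figure 42 means third inversion — the seventh is in the bass.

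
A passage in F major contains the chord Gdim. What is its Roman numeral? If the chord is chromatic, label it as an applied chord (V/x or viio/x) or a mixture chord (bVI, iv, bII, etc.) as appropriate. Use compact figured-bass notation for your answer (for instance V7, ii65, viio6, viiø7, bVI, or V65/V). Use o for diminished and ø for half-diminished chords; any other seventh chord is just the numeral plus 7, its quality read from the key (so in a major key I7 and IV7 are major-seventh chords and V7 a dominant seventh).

iio

The pitches G-Bb-Db form a diminished triad rooted on G.
G is the second degree of F major. This is the diminished supertonic triad, borrowed from the parallel minor.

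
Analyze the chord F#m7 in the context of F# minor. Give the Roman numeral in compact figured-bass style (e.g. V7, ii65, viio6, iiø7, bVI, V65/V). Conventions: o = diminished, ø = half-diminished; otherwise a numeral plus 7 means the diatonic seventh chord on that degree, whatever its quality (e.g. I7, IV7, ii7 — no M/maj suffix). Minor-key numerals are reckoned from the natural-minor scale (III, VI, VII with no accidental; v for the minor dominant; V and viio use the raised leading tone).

The pitches F#-A-C#-E form a minor seventh chord rooted on F#.
F# is scale degree 1 in F# minor, and a minor seventh chord on that degree is written i7.

i7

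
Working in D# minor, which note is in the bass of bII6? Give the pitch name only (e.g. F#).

bII in D# minor has root E; the chord is E-G#-B.
The figure 6 means first inversion — the third is in the bass.

G#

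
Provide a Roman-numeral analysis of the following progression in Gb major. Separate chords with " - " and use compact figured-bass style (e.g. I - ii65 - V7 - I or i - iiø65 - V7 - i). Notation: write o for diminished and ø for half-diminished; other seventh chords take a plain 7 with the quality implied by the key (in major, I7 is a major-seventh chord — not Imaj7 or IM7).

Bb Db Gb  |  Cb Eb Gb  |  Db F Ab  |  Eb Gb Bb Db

I6 - IV - V - vi7

Bb-Db-Gb: root Gb is the tonic; major triad there is I6.
Cb-Eb-Gb has root Cb, degree 4 in Gb major, so IV.
Db-F-Ab: major triad on Db = scale degree 5 → V.
Eb-Gb-Bb-Db: minor seventh chord on Eb = scale degree 6 → vi7.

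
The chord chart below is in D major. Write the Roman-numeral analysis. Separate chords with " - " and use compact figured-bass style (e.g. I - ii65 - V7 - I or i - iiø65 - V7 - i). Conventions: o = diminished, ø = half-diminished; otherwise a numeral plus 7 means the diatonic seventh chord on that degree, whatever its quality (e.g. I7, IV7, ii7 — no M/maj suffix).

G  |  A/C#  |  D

IV - V6 - I

G has root G, degree 4 in D major, so IV.
A/C#: root A is the dominant; major triad there is V6.
D has root D, degree 1 in D major, so I.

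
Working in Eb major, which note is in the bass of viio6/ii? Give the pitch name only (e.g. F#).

G

The applied chord viio6/ii is rooted on E: E-G-Bb.
The figure 6 means first inversion — the third is in the bass.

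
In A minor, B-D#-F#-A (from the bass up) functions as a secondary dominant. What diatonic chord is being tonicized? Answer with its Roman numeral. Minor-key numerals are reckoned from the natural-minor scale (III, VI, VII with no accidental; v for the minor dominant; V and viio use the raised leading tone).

V

The chord is a dominant seventh chord on B.
A dominant resolves down a perfect fifth: B → E. In A minor, E is scale degree 5, i.e. V.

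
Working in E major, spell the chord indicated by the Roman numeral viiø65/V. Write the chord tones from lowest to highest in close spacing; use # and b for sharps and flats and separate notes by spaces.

C# E G# A#

viiø65/V is a secondary leading-tone chord. The target V is B in E major; the applied chord is rooted a semitone below, on A#.
Building a half-diminished seventh chord on A# gives A#-C#-E-G#.
With the 65 figure the chord is in first inversion; from the bass C# upward in close position it reads C#-E-G#-A#.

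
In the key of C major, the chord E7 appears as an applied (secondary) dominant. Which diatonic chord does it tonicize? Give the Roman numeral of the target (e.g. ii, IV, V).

The chord is a dominant seventh chord on E.
A dominant resolves down a perfect fifth: E → A. In C major, A is scale degree 6, i.e. vi.

vi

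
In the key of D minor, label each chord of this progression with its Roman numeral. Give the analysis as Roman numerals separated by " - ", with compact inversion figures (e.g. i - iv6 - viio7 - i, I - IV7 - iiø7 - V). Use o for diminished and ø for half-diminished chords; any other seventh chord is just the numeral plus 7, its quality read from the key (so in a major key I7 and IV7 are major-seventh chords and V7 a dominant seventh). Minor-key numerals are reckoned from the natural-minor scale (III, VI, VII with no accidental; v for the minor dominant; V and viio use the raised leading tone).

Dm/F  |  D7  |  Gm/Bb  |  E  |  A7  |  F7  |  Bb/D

Dm/F: root D is the tonic; minor triad there is i6.
D7: chromatic; D is V of iv, so V7/iv.
Gm/Bb: root G is the subdominant; minor triad there is iv6.
E is the secondary dominant of V (major triad on E): V/V.
A7: dominant seventh chord on A = scale degree 5 → V7.
F7: a dominant seventh chord on F, the applied dominant of VI → V7/VI.
Bb/D has root Bb, degree 6 in D minor, so VI6.

i6 - V7/iv - iv6 - V/V - V7 - V7/VI - VI6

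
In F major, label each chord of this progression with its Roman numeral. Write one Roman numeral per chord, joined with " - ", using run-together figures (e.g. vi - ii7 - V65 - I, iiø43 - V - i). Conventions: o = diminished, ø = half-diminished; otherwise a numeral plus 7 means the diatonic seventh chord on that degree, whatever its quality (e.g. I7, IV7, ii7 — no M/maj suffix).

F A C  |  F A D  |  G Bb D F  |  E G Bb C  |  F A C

F-A-C has root F, degree 1 in F major, so I.
F-A-D has root D, degree 6 in F major, so vi6.
G-Bb-D-F: root G is the supertonic; minor seventh chord there is ii7.
E-G-Bb-C has root C, degree 5 in F major, so V65.
F-A-C: root F is the tonic; major triad there is I.

I - vi6 - ii7 - V65 - I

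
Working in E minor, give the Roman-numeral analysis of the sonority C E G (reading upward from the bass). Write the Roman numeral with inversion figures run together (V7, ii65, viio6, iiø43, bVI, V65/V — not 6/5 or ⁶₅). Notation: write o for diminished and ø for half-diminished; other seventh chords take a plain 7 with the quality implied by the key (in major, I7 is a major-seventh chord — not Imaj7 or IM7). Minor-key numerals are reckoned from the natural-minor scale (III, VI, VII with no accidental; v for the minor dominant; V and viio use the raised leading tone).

VI

The pitches C-E-G form a major triad rooted on C.
In E minor, C is the submediant; the diatonic major triad there is VI.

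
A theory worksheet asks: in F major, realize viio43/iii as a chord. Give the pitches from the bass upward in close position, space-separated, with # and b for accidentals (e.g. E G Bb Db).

The slash marks an applied leading-tone chord: viio of iii. In F major, iii is A, so the leading tone to it is G#, a half step below.
Building a fully diminished seventh chord on G# gives G#-B-D-F.
With the 43 figure the chord is in second inversion; from the bass D upward in close position it reads D-F-G#-B.

D F G# B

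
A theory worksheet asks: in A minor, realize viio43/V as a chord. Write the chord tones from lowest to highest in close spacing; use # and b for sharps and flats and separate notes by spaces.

viio43/V is a secondary leading-tone chord. The target V is E in A minor; the applied chord is rooted a semitone below, on D#.
Building a fully diminished seventh chord on D# gives D#-F#-A-C.
With the 43 figure the chord is in second inversion; from the bass A upward in close position it reads A-C-D#-F#.

A C D# F#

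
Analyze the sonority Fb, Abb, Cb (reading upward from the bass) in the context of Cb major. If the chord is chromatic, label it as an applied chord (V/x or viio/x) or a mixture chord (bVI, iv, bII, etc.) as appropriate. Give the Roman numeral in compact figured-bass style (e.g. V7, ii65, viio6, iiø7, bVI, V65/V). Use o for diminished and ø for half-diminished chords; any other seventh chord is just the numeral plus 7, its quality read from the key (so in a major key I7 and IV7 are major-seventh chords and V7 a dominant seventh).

iv

The pitches Fb-Abb-Cb form a minor triad rooted on Fb.
Fb is the fourth degree of Cb major. This is the minor subdominant, borrowed from the parallel minor.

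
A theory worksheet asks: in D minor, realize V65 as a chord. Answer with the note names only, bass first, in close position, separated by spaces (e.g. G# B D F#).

C# E G A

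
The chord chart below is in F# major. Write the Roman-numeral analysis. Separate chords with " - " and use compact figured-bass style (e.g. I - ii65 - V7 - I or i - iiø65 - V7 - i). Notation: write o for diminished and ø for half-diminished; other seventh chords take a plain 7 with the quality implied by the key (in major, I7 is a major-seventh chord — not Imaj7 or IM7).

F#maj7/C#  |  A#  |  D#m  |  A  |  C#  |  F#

F#maj7/C# has root F#, degree 1 in F# major, so I43.
A#: chromatic; A# is V of vi, so V/vi.
D#m: root D# is the submediant; minor triad there is vi.
A: major triad on A — chromatic; bIII (borrowed from the parallel minor).
C#: root C# is the dominant; major triad there is V.
F#: root F# is the tonic; major triad there is I.

I43 - V/vi - vi - bIII - V - I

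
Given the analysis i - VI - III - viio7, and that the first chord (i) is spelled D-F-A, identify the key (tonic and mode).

D minor

The chord Dm is a minor triad rooted on D; its label is i.
If D is scale degree 1 and the mode makes that degree carry a minor triad, the tonic is D and the mode is minor.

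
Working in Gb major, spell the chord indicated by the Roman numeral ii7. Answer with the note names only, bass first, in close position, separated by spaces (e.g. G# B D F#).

In Gb major, the supertonic is Ab, and the diatonic chord built there is a minor seventh chord.
That chord is spelled Ab-Cb-Eb-Gb.

Ab Cb Eb Gb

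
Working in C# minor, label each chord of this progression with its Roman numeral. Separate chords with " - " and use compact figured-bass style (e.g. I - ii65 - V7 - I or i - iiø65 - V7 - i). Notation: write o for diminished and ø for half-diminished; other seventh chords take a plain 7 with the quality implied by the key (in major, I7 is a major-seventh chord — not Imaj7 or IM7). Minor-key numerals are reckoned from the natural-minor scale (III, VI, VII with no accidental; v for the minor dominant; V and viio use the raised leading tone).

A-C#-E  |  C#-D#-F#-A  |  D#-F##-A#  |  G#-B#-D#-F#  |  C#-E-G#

VI - iiø42 - V/V - V7 - i

A-C#-E: major triad on A = scale degree 6 → VI.
C#-D#-F#-A has root D#, degree 2 in C# minor, so iiø42.
D#-F##-A#: chromatic; D# is V of V, so V/V.
G#-B#-D#-F# has root G#, degree 5 in C# minor, so V7.
C#-E-G#: minor triad on C# = scale degree 1 → i.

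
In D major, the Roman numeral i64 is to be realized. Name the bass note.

A

i in D major has root D; the chord is D-F-A.
The figure 64 means second inversion — the fifth is in the bass.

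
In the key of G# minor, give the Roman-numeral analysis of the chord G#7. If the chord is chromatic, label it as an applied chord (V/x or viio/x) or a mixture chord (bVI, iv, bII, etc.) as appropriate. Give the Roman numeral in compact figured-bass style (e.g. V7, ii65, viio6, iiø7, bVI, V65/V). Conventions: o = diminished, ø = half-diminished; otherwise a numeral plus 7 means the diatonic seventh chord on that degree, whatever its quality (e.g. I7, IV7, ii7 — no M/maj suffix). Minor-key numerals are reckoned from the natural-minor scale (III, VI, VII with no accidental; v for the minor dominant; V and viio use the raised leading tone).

V7/iv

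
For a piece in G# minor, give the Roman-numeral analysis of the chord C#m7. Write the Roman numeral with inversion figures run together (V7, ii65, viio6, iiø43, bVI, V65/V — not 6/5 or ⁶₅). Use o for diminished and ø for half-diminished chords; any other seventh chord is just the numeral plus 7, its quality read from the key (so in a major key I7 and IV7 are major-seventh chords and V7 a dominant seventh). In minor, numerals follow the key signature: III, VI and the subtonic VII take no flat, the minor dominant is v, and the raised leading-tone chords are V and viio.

iv7

Stacked in thirds the chord is C#-E-G#-B: a minor seventh chord on C#.
In G# minor, C# is the subdominant; the diatonic minor seventh chord there is iv7.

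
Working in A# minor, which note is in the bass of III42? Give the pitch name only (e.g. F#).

B#

III in A# minor has root C#; the chord is C#-E#-G#-B#.
The figure 42 means third inversion — the seventh is in the bass.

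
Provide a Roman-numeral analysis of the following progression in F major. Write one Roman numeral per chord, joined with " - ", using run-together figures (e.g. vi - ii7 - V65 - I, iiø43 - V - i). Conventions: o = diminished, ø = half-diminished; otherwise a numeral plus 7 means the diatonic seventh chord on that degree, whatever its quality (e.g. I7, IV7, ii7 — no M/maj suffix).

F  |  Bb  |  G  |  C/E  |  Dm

I - IV - V/V - V6 - vi

F: root F is the tonic; major triad there is I.
Bb: major triad on Bb = scale degree 4 → IV.
G is the secondary dominant of V (major triad on G): V/V.
C/E: major triad on C = scale degree 5 → V6.
Dm: root D is the submediant; minor triad there is vi.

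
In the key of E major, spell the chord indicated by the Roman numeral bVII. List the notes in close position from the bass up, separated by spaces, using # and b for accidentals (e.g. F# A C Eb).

D F# A

bVII is a major triad on the lowered seventh degree (the subtonic), borrowed from the parallel minor. In E major that root is D.
So the chord is D-F#-A.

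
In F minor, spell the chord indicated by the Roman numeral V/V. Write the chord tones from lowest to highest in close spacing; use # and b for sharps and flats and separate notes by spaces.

The slash means an applied dominant: we want the dominant of V. In F minor, V is C major, and its dominant is built on G.
Building a major triad on G gives G-B-D.

G B D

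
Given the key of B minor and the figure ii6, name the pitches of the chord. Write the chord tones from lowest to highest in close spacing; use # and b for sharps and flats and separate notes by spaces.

E G# C#

ii6 is the minor supertonic, borrowed from the parallel major (the Dorian ii). In B minor that root is C#.
So the chord is C#-E-G#.
The figured bass 6 indicates first inversion, placing the third (E) in the bass: E-G#-C#.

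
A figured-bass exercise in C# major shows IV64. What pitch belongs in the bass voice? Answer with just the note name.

C#

IV in C# major has root F#; the chord is F#-A#-C#.
The figure 64 means second inversion — the fifth is in the bass.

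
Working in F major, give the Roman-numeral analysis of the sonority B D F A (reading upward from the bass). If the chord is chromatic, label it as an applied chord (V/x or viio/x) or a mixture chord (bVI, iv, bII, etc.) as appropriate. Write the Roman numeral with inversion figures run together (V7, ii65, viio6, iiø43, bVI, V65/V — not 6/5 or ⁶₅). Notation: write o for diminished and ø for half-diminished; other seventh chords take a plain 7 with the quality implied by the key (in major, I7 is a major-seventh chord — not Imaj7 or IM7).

Stacked in thirds the chord is B-D-F-A: a half-diminished seventh chord on B.
B sits a half step below C (V in F major); a diminished chord there is the applied leading-tone chord of V.

viiø7/V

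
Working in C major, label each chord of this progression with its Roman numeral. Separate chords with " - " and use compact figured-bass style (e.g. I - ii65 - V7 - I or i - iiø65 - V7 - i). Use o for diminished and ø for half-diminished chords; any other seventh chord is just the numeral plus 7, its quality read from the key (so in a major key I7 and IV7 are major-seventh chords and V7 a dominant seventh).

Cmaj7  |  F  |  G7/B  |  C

I7 - IV - V65 - I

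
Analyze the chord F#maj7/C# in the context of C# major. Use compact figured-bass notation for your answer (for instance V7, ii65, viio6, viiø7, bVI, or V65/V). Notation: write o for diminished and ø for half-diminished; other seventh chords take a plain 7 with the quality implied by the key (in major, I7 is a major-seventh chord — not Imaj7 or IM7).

IV43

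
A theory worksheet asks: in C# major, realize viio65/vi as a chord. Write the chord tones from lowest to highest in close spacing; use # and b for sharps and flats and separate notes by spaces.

viio65/vi is a secondary leading-tone chord. The target vi is A# in C# major; the applied chord is rooted a semitone below, on G##.
Building a fully diminished seventh chord on G## gives G##-B#-D#-F#.
The figured bass 65 indicates first inversion, placing the third (B#) in the bass: B#-D#-F#-G##.

B# D# F# G##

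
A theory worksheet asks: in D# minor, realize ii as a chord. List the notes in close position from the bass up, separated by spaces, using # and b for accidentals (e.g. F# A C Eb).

ii is the minor supertonic, borrowed from the parallel major (the Dorian ii). In D# minor that root is E#.
So the chord is E#-G#-B#.

E# G# B#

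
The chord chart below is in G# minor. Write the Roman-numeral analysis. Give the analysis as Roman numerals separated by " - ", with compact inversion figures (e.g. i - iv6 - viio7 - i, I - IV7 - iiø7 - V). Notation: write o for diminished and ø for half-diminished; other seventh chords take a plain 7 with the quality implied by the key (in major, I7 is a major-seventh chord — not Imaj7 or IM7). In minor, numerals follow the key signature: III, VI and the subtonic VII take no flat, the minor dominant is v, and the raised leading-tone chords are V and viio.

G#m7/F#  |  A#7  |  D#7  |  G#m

G#m7/F# has root G#, degree 1 in G# minor, so i42.
A#7 is the secondary dominant of V (dominant seventh chord on A#): V7/V.
D#7: dominant seventh chord on D# = scale degree 5 → V7.
G#m: root G# is the tonic; minor triad there is i.

i42 - V7/V - V7 - i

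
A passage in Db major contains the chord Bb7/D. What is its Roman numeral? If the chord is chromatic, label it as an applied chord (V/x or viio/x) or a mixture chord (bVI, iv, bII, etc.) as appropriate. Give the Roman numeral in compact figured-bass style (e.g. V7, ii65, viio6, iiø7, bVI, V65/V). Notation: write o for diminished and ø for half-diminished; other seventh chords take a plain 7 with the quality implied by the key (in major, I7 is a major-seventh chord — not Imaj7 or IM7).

V65/ii

The pitches Bb-D-F-Ab form a dominant seventh chord rooted on Bb.
Bb is not a diatonic chord root with this quality in Db major, but it lies a perfect fifth above Eb (ii), so the chord functions as an applied dominant of ii.
With D in the bass the chord is in first inversion, so the figured bass is 65.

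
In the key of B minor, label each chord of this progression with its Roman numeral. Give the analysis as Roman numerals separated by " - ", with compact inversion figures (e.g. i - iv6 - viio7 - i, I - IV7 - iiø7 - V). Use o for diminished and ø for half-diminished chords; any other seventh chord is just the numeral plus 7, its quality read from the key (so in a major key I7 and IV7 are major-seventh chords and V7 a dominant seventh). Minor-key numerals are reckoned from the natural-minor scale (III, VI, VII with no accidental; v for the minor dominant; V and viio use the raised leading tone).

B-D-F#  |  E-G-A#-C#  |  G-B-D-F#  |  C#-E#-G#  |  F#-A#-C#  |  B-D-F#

i - viio43 - VI7 - V/V - V - i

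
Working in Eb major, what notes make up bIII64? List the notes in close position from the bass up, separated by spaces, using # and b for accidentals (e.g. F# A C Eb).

bIII64 is a major triad on the lowered third degree, borrowed from the parallel minor. In Eb major that root is Gb.
So the chord is Gb-Bb-Db.
With the 64 figure the chord is in second inversion; from the bass Db upward in close position it reads Db-Gb-Bb.

Db Gb Bb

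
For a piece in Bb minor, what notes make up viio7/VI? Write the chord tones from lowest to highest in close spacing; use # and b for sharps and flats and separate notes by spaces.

viio7/VI is a secondary leading-tone chord. The target VI is Gb in Bb minor; the applied chord is rooted a semitone below, on F.
Building a fully diminished seventh chord on F gives F-Ab-Cb-Ebb.

F Ab Cb Ebb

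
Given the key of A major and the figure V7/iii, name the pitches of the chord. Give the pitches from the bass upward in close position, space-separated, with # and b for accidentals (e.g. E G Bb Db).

V7/iii is a secondary dominant — the dominant seventh of iii. iii in A major is C#, so the applied chord's root is G#, a perfect fifth above.
Building a dominant seventh chord on G# gives G#-B#-D#-F#.

G# B# D# F#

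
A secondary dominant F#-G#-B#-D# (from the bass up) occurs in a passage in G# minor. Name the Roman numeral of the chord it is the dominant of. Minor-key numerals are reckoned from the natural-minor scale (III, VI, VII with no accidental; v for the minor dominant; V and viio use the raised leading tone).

iv

The chord is a dominant seventh chord on G#.
A dominant resolves down a perfect fifth: G# → C#. In G# minor, C# is scale degree 4, i.e. iv.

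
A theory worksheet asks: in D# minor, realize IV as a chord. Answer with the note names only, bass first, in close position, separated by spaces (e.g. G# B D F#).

IV is the major subdominant, borrowed from the parallel major. In D# minor that root is G#.
So the chord is G#-B#-D#, a major triad.

G# B# D#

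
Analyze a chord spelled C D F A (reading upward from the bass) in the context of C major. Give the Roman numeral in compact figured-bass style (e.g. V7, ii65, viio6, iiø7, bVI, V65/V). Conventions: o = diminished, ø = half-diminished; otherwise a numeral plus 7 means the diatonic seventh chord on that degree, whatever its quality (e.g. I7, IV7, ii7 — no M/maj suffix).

The pitches D-F-A-C form a minor seventh chord rooted on D.
D is scale degree 2 in C major, and a minor seventh chord on that degree is written ii7.
With C in the bass the chord is in third inversion, so the figured bass is 42.

ii42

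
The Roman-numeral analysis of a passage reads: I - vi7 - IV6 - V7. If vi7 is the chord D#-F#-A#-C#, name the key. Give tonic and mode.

The anchor chord is a minor seventh chord on D#, labeled vi7.
vi7 on D# implies D# is the submediant; that puts the tonic at F#, and the lowercase numeral fits major mode.

F# major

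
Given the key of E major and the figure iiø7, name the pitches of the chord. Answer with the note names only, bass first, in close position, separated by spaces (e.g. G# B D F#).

F# A C E

iiø7 is the half-diminished supertonic seventh, borrowed from the parallel minor. In E major that root is F#.
So the chord is F#-A-C-E, a half-diminished seventh chord.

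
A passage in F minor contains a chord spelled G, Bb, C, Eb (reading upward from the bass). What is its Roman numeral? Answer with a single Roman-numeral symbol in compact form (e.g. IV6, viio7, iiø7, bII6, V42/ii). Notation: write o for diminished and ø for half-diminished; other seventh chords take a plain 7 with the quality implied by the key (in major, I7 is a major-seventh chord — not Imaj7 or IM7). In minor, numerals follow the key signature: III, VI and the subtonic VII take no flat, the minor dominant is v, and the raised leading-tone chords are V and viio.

v43

The pitches C-Eb-G-Bb form a minor seventh chord rooted on C.
C is scale degree 5 in F minor, and a minor seventh chord on that degree is written v7.
With G in the bass the chord is in second inversion, so the figured bass is 43.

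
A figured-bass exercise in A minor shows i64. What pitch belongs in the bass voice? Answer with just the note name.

E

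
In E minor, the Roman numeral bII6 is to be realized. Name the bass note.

bII in E minor has root F; the chord is F-A-C.
The figure 6 means first inversion — the third is in the bass.

A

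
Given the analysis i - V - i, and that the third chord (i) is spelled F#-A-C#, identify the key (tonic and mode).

The chord F#m is a minor triad rooted on F#; its label is i.
If F# is scale degree 1 and the mode makes that degree carry a minor triad, the tonic is F# and the mode is minor.

F# minor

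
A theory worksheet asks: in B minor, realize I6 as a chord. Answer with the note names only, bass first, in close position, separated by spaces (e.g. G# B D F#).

Scale degree 1 in B minor is B; here the chord built on it is altered to a major triad. I6 is the major tonic (Picardy third), borrowed from the parallel major.
So the chord is B-D#-F#.
The figured bass 6 indicates first inversion, placing the third (D#) in the bass: D#-F#-B.

D# F# B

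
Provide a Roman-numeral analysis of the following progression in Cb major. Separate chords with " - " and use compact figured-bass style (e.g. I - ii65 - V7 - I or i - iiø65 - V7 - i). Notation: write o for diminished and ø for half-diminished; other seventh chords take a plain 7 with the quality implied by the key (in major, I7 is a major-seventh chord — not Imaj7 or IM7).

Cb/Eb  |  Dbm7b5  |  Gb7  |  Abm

Cb/Eb has root Cb, degree 1 in Cb major, so I6.
Dbm7b5: Db with this quality isn't in the key; it's iiø7, borrowed from the parallel minor.
Gb7 has root Gb, degree 5 in Cb major, so V7.
Abm: minor triad on Ab = scale degree 6 → vi.

I6 - iiø7 - V7 - vi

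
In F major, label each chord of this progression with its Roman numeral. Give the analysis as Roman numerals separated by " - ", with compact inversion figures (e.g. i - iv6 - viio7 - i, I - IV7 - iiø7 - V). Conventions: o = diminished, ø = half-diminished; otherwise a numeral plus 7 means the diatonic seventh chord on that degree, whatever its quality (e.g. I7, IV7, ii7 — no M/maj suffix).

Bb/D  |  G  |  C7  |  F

IV6 - V/V - V7 - I

Bb/D: major triad on Bb = scale degree 4 → IV6.
G is the secondary dominant of V (major triad on G): V/V.
C7: root C is the dominant; dominant seventh chord there is V7.
F has root F, degree 1 in F major, so I.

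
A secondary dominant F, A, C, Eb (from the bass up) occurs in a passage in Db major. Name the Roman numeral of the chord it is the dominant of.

vi

The chord is a dominant seventh chord on F.
A dominant resolves down a perfect fifth: F → Bb. In Db major, Bb is scale degree 6, i.e. vi.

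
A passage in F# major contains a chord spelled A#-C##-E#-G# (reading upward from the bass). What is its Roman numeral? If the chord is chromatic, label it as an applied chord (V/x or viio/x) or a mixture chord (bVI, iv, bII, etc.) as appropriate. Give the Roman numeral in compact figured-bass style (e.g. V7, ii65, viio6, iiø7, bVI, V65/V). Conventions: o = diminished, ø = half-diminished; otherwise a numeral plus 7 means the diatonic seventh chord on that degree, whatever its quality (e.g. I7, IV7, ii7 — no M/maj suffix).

V7/vi

The pitches A#-C##-E#-G# form a dominant seventh chord rooted on A#.
A# is not a diatonic chord root with this quality in F# major, but it lies a perfect fifth above D# (vi), so the chord functions as an applied dominant of vi.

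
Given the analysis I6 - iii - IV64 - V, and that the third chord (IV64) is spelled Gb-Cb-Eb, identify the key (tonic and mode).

Gb major

IV64 is given as Gb-Cb-Eb — a major triad with root Cb.
If Cb is scale degree 4 and the mode makes that degree carry a major triad, the tonic is Gb and the mode is major.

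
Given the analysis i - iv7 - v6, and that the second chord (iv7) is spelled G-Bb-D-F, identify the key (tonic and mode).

D minor

iv7 is given as G-Bb-D-F — a minor seventh chord with root G.
iv7 on G implies G is the subdominant; that puts the tonic at D, and the lowercase numeral fits minor mode.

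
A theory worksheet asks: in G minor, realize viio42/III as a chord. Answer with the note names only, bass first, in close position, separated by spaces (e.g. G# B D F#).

The slash marks an applied leading-tone chord: viio of III. In G minor, III is Bb, so the leading tone to it is A, a half step below.
Building a fully diminished seventh chord on A gives A-C-Eb-Gb.
The figured bass 42 indicates third inversion, placing the seventh (Gb) in the bass: Gb-A-C-Eb.

Gb A C Eb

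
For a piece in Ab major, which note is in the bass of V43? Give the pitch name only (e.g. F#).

V in Ab major has root Eb; the chord is Eb-G-Bb-Db.
The figure 43 means second inversion — the fifth is in the bass.

Bb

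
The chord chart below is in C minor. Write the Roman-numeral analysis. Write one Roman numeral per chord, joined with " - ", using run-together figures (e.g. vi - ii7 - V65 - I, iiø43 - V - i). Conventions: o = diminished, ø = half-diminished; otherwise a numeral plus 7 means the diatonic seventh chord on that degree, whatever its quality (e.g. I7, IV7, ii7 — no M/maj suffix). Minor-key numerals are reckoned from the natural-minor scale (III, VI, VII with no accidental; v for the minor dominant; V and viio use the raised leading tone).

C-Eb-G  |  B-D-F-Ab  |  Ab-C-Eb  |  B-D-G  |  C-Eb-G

i - viio7 - VI - V6 - i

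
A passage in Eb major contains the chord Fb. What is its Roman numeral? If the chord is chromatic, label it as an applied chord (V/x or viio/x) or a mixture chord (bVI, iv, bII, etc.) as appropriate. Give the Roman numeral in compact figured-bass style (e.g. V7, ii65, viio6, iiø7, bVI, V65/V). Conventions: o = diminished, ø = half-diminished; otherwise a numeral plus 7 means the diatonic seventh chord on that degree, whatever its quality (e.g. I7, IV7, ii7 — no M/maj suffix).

Stacked in thirds the chord is Fb-Ab-Cb: a major triad on Fb.
Fb is the lowered second degree of Eb major (diatonic 2 would be F). This is the Neapolitan chord — a major triad on the lowered second degree.

bII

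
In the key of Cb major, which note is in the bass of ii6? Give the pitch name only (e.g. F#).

ii in Cb major has root Db; the chord is Db-Fb-Ab.
The figure 6 means first inversion — the third is in the bass.

Fb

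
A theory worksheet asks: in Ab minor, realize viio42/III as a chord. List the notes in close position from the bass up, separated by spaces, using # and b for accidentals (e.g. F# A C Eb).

The slash marks an applied leading-tone chord: viio of III. In Ab minor, III is Cb, so the leading tone to it is Bb, a half step below.
Building a fully diminished seventh chord on Bb gives Bb-Db-Fb-Abb.
The figured bass 42 indicates third inversion, placing the seventh (Abb) in the bass: Abb-Bb-Db-Fb.

Abb Bb Db Fb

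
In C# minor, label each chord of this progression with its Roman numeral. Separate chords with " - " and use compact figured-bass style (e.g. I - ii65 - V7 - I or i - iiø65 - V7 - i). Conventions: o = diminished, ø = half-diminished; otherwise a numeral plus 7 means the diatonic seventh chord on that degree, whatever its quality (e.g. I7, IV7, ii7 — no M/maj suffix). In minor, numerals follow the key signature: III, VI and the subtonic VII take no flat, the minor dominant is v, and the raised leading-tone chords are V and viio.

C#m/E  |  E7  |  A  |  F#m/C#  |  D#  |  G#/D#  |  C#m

C#m/E: root C# is the tonic; minor triad there is i6.
E7: a dominant seventh chord on E, the applied dominant of VI → V7/VI.
A: root A is the submediant; major triad there is VI.
F#m/C#: root F# is the subdominant; minor triad there is iv64.
D#: a major triad on D#, the applied dominant of V → V/V.
G#/D#: root G# is the dominant; major triad there is V64.
C#m: root C# is the tonic; minor triad there is i.

i6 - V7/VI - VI - iv64 - V/V - V64 - i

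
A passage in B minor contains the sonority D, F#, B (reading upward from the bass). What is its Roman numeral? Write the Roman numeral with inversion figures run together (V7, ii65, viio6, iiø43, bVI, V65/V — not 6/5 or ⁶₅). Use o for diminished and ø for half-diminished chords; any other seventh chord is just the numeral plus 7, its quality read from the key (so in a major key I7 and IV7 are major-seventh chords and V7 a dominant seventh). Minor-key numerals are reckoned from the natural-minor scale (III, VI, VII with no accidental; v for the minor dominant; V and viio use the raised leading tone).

Stacked in thirds the chord is B-D-F#: a minor triad on B.
In B minor, B is the tonic; the diatonic minor triad there is i.
With D in the bass the chord is in first inversion, so the figured bass is 6.

i6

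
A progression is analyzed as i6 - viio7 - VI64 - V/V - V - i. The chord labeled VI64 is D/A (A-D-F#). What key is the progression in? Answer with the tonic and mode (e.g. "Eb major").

F# minor

The anchor chord is a major triad on D, labeled VI64.
VI64 on D implies D is the submediant; that puts the tonic at F#, and the uppercase numeral fits minor mode.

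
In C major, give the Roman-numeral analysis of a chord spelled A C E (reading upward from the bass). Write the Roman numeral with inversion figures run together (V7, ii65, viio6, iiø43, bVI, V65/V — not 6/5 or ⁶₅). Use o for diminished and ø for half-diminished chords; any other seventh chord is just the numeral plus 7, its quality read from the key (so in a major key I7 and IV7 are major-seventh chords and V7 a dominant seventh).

The pitches A-C-E form a minor triad rooted on A.
In C major, A is the submediant; the diatonic minor triad there is vi.

vi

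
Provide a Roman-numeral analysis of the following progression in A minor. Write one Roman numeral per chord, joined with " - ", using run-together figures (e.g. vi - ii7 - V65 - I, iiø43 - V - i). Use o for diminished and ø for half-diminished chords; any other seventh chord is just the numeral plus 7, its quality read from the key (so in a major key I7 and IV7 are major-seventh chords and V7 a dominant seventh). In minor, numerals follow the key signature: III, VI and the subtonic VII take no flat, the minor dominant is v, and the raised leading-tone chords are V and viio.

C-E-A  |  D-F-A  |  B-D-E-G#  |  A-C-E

i6 - iv - V43 - i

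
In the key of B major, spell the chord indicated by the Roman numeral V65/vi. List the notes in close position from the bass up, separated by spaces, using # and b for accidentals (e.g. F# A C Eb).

F## A# C# D#

V65/vi is a secondary dominant — the dominant seventh of vi. vi in B major is G#, so the applied chord's root is D#, a perfect fifth above.
Building a dominant seventh chord on D# gives D#-F##-A#-C#.
The figured bass 65 indicates first inversion, placing the third (F##) in the bass: F##-A#-C#-D#.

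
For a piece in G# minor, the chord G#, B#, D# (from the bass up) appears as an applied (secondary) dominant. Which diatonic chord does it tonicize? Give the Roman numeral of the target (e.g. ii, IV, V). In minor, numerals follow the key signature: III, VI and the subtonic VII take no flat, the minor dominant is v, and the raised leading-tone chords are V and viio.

iv

The chord is a major triad on G#.
A dominant resolves down a perfect fifth: G# → C#. In G# minor, C# is scale degree 4, i.e. iv.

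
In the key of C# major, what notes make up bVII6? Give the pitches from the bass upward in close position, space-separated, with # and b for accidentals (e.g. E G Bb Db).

D# F# B

Scale degree 7 in C# major is B#; lowering it a half step gives B. bVII6 is a major triad on the lowered seventh degree (the subtonic), borrowed from the parallel minor.
So the chord is B-D#-F#.
With the 6 figure the chord is in first inversion; from the bass D# upward in close position it reads D#-F#-B.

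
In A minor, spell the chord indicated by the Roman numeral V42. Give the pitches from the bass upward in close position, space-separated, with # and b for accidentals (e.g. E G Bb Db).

D E G# B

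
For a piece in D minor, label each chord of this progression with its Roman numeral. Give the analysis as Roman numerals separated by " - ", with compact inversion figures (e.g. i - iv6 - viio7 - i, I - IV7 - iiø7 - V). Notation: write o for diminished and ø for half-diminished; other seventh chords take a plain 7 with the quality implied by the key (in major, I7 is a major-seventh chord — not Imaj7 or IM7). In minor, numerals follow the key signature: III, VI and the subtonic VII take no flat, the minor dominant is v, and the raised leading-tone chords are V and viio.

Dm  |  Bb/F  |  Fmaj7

Dm: root D is the tonic; minor triad there is i.
Bb/F: root Bb is the submediant; major triad there is VI64.
Fmaj7 has root F, degree 3 in D minor, so III7.

i - VI64 - III7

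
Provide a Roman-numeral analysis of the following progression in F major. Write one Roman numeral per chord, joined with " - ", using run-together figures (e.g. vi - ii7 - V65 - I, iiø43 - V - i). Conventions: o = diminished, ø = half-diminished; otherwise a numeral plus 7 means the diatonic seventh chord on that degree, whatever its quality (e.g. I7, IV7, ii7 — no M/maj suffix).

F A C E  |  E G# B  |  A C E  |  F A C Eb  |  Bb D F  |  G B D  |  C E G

F-A-C-E: major seventh chord on F = scale degree 1 → I7.
E-G#-B is the secondary dominant of iii (major triad on E): V/iii.
A-C-E: minor triad on A = scale degree 3 → iii.
F-A-C-Eb is the secondary dominant of IV (dominant seventh chord on F): V7/IV.
Bb-D-F: root Bb is the subdominant; major triad there is IV.
G-B-D: chromatic; G is V of V, so V/V.
C-E-G: major triad on C = scale degree 5 → V.

I7 - V/iii - iii - V7/IV - IV - V/V - V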